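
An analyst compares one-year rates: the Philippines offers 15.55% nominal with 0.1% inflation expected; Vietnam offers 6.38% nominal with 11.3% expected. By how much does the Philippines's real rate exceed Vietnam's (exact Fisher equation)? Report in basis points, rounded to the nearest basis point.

The Philippines: (1 + 0.1555)/(1 + 0.0010) − 1 = 15.4346%
Vietnam: (1 + 0.0638)/(1 + 0.1130) − 1 = -4.4205%
Differential = 15.4346% − (-4.4205%) = 19.8551% → 1986 basis points.

1986 basis points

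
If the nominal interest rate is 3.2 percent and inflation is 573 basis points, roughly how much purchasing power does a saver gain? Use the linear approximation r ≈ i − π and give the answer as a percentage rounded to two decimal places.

r ≈ i − π = 3.2% − 5.73% = -2.53%.

-2.53%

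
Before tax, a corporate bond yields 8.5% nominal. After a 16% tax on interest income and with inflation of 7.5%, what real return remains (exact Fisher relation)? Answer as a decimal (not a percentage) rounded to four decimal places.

-0.0033

After-tax nominal return = 8.5% × (1 − 0.16) = 7.1400%.
1 + r = 1.07140 / 1.07500 = 0.996651
After-tax real rate = 0.996651 − 1 → -0.0033.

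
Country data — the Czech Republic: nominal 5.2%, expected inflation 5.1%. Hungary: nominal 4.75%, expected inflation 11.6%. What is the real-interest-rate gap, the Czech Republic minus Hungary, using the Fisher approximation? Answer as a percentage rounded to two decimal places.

The Czech Republic: 5.2% − 5.1% = 0.100%
Hungary: 4.75% − 11.6% = -6.850%
Differential = 6.950% → 6.95%.

6.95%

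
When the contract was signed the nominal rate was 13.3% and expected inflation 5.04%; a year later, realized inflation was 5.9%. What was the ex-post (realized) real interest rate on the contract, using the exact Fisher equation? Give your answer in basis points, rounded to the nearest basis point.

Ex-post: (1 + 0.1330)/(1 + 0.0590) − 1 = 6.9877%
So the realized real rate is 699 basis points.

699 basis points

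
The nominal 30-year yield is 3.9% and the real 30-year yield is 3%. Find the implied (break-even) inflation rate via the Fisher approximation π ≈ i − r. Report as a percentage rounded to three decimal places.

0.900%

π ≈ i − r = 3.9% − 3% → 0.900%.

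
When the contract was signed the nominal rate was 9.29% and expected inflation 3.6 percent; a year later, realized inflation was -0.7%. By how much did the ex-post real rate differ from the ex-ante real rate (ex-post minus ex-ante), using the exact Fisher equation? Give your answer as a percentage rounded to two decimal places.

Ex-ante: (1 + 0.0929)/(1 + 0.0360) − 1 = 5.4923%
Ex-post: (1 + 0.0929)/(1 − 0.0070) − 1 = 10.0604%
Difference (ex-post − ex-ante) = 4.5681% → 4.57%.

4.57%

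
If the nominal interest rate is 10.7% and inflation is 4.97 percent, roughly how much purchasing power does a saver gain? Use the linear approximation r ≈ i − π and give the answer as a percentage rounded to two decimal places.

5.73%

r ≈ i − π = 10.7% − 4.97% = 5.73%.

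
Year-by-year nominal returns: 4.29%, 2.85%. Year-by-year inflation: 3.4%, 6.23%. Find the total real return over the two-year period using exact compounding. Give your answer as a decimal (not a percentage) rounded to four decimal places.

Nominal growth factor = 1.0429 × 1.0285 = 1.072623
Price-level growth factor = 1.0340 × 1.0623 = 1.098418
Real growth factor = 1.072623 / 1.098418 = 0.976516
Total real return = 0.976516 − 1 → -0.0235.

-0.0235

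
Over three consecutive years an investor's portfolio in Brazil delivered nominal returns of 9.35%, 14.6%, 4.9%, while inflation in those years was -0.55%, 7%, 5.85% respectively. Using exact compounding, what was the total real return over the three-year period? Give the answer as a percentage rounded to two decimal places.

Compound the nominal returns: 1.0935 × 1.1460 × 1.0490 = 1.314555.
Compound inflation: 0.9945 × 1.0700 × 1.0585 = 1.126366.
Deflate: 1.314555 / 1.126366 = 1.167077.
Total real return = 1.167077 − 1 → 16.71%.

16.71%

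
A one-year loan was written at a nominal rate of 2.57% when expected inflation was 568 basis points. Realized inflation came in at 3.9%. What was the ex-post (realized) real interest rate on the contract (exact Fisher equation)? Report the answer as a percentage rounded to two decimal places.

Ex-post: (1 + 0.0257)/(1 + 0.0390) − 1 = -1.2801%
So the realized real rate is -1.28%.

-1.28%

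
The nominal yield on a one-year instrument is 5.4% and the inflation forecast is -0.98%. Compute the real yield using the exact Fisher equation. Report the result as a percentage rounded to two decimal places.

1 + r = 1.05400 / 0.99020 = 1.064431
r = 1.064431 − 1 = 6.4431%, i.e. 6.44%.

6.44%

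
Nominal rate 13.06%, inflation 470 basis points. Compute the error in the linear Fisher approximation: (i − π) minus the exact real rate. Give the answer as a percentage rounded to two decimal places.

0.38%

Approximate: r ≈ 13.060% − 4.700% = 8.3600%
Exact: (1 + 0.1306)/(1 + 0.0470) − 1 = 7.9847%
Error = 8.3600% − 7.9847% = 0.3753% → 0.38%.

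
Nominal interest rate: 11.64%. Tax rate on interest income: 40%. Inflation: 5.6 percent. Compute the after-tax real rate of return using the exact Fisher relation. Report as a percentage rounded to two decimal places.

After-tax nominal return = 11.64% × (1 − 0.4) = 6.9840%.
1 + r = 1.06984 / 1.05600 = 1.013106
After-tax real rate = 1.013106 − 1 → 1.31%.

1.31%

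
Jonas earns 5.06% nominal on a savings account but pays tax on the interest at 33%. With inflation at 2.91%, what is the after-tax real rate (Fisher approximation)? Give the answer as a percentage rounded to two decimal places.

After-tax nominal return = 5.06% × (1 − 0.33) = 3.3902%.
r ≈ 3.3902% − 2.91% → 0.48%.

0.48%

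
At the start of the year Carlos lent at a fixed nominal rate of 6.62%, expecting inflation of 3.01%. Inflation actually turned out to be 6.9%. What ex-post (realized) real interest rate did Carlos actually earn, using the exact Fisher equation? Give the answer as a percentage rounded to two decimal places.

Ex-post: (1 + 0.0662)/(1 + 0.0690) − 1 = -0.2619%
So the realized real rate is -0.26%.

-0.26%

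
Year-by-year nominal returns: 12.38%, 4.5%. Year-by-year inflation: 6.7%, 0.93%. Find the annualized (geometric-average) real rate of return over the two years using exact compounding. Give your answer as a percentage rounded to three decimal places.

Compound the nominal returns: 1.1238 × 1.0450 = 1.17437100.
Compound inflation: 1.0670 × 1.0093 = 1.07692310.
Deflate: 1.17437100 / 1.07692310 = 1.09048733.
Annualized real rate = 1.09048733^(1/2) − 1 = 4.4264% → 4.426%.

4.426%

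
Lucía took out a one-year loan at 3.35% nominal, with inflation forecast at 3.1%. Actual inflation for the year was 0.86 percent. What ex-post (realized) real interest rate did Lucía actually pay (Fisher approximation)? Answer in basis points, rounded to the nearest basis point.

249 basis points

Ex-post: 3.35% − 0.86% = 2.490%
So the realized real rate is 249 basis points.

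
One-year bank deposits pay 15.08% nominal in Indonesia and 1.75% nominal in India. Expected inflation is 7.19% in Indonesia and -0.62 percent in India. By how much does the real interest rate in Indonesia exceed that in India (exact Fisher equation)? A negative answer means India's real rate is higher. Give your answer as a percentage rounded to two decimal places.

4.98%

Indonesia: (1 + 0.1508)/(1 + 0.0719) − 1 = 7.3608%
India: (1 + 0.0175)/(1 − 0.0062) − 1 = 2.3848%
Differential = 7.3608% − 2.3848% = 4.9760% → 4.98%.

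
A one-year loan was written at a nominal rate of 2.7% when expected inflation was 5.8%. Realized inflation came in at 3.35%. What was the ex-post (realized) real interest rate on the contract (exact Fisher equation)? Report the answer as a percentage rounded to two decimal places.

Ex-post: (1 + 0.0270)/(1 + 0.0335) − 1 = -0.6289%
So the realized real rate is -0.63%.

-0.63%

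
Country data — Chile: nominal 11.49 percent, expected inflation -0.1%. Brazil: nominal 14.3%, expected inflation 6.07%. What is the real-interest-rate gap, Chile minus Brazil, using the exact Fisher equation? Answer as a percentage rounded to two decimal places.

Chile: (1 + 0.1149)/(1 − 0.0010) − 1 = 11.6016%
Brazil: (1 + 0.1430)/(1 + 0.0607) − 1 = 7.7590%
Differential = 11.6016% − 7.7590% = 3.8426% → 3.84%.

3.84%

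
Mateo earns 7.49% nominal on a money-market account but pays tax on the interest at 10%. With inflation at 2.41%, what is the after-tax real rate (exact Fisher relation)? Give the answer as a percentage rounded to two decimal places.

4.23%

After-tax nominal return = 7.49% × (1 − 0.1) = 6.7410%.
1 + r = 1.06741 / 1.02410 = 1.042291
After-tax real rate = 1.042291 − 1 → 4.23%.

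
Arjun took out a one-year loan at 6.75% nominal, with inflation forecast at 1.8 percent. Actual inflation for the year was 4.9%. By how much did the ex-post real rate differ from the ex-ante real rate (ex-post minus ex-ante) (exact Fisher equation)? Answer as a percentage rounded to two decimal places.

Ex-ante: (1 + 0.0675)/(1 + 0.0180) − 1 = 4.8625%
Ex-post: (1 + 0.0675)/(1 + 0.0490) − 1 = 1.7636%
Difference (ex-post − ex-ante) = -3.0989% → -3.10%.

-3.10%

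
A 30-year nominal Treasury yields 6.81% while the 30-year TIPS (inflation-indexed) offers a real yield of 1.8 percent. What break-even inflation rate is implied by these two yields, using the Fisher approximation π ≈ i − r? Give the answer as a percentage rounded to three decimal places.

5.010%

π ≈ i − r = 6.81% − 1.8% → 5.010%.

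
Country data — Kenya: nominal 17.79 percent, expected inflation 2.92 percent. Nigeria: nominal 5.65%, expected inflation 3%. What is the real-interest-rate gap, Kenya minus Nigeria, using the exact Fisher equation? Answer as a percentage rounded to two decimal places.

Kenya: (1 + 0.1779)/(1 + 0.0292) − 1 = 14.4481%
Nigeria: (1 + 0.0565)/(1 + 0.0300) − 1 = 2.5728%
Differential = 14.4481% − 2.5728% = 11.8753% → 11.88%.

11.88%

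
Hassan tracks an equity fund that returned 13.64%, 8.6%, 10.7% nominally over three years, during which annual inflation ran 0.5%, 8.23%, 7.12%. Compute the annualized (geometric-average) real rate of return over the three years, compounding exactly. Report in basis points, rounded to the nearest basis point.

545 basis points

Nominal growth factor = 1.1364 × 1.0860 × 1.1070 = 1.36618235
Price-level growth factor = 1.0050 × 1.0823 × 1.0712 = 1.16515656
Real growth factor = 1.36618235 / 1.16515656 = 1.17253114
Annualized real rate = 1.17253114^(1/3) − 1 = 5.4488% → 545 basis points.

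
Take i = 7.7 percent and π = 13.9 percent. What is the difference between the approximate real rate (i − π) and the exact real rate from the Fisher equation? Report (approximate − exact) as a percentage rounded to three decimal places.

Approximate: r ≈ 7.700% − 13.900% = -6.2000%
Exact: (1 + 0.0770)/(1 + 0.1390) − 1 = -5.4434%
Error = -6.2000% − (-5.4434%) = -0.7566% → -0.757%.

-0.757%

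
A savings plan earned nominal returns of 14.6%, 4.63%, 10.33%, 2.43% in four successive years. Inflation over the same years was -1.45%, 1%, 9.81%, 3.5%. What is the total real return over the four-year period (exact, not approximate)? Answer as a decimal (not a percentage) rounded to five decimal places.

0.19785

Compound the nominal returns: 1.1460 × 1.0463 × 1.1033 × 1.0243 = 1.355070.
Compound inflation: 0.9855 × 1.0100 × 1.0981 × 1.0350 = 1.131254.
Deflate: 1.355070 / 1.131254 = 1.197847.
Total real return = 1.197847 − 1 → 0.19785.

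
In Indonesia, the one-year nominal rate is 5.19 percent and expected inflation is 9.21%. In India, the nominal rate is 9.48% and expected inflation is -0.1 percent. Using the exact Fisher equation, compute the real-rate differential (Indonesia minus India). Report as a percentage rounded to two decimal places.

Indonesia: (1 + 0.0519)/(1 + 0.0921) − 1 = -3.6810%
India: (1 + 0.0948)/(1 − 0.0010) − 1 = 9.5896%
Differential = -3.6810% − 9.5896% = -13.2706% → -13.27%.

-13.27%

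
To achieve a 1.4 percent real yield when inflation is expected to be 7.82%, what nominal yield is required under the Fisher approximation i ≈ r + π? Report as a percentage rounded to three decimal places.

9.220%

i ≈ r + π = 1.4% + 7.82% = 9.220%.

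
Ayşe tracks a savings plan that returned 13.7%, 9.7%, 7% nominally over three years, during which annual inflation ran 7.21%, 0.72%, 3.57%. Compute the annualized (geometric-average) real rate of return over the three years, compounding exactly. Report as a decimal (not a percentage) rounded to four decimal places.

Compound the nominal returns: 1.1370 × 1.0970 × 1.0700 = 1.33459923.
Compound inflation: 1.0721 × 1.0072 × 1.0357 = 1.11836866.
Deflate: 1.33459923 / 1.11836866 = 1.19334462.
Annualized real rate = 1.19334462^(1/3) − 1 = 6.0690% → 0.0607.

0.0607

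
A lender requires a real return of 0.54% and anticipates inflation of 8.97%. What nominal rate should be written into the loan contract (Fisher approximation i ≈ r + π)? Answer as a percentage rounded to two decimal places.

9.51%

i ≈ r + π = 0.54% + 8.97% = 9.51%.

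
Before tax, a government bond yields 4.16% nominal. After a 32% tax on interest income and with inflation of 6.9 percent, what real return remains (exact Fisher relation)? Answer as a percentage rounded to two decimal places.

-3.81%

After-tax nominal return = 4.16% × (1 − 0.32) = 2.8288%.
1 + r = 1.028288 / 1.06900 = 0.961916
After-tax real rate = 0.961916 − 1 → -3.81%.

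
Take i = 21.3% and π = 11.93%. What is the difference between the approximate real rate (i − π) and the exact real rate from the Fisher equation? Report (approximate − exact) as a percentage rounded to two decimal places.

1.00%

Approximate: r ≈ 21.300% − 11.930% = 9.3700%
Exact: (1 + 0.2130)/(1 + 0.1193) − 1 = 8.3713%
Error = 9.3700% − 8.3713% = 0.9987% → 1.00%.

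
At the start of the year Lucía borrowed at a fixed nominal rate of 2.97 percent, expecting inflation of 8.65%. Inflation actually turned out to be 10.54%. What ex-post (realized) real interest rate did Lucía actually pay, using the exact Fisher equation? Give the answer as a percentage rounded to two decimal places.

-6.85%

Ex-post: (1 + 0.0297)/(1 + 0.1054) − 1 = -6.8482%
So the realized real rate is -6.85%.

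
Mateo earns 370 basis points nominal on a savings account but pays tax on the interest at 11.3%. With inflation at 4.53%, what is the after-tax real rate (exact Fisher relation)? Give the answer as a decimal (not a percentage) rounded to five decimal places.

After-tax nominal return = 3.7% × (1 − 0.113) = 3.2819%.
1 + r = 1.032819 / 1.04530 = 0.988060
After-tax real rate = 0.988060 − 1 → -0.01194.

-0.01194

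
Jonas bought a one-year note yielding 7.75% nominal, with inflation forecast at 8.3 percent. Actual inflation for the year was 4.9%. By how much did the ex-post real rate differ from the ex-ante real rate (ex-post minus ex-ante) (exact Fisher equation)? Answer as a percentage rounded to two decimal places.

Ex-ante: (1 + 0.0775)/(1 + 0.0830) − 1 = -0.5078%
Ex-post: (1 + 0.0775)/(1 + 0.0490) − 1 = 2.7169%
Difference (ex-post − ex-ante) = 3.2247% → 3.22%.

3.22%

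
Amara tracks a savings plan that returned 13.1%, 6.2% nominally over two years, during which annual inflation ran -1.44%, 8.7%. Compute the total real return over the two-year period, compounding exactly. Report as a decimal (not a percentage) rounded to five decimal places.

Nominal growth factor = 1.1310 × 1.0620 = 1.201122
Price-level growth factor = 0.9856 × 1.0870 = 1.071347
Real growth factor = 1.201122 / 1.071347 = 1.121132
Total real return = 1.121132 − 1 → 0.12113.

0.12113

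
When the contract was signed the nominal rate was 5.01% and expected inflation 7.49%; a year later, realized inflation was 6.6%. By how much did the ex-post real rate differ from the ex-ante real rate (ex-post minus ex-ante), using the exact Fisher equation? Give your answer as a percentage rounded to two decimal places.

Ex-ante: (1 + 0.0501)/(1 + 0.0749) − 1 = -2.3072%
Ex-post: (1 + 0.0501)/(1 + 0.0660) − 1 = -1.4916%
Difference (ex-post − ex-ante) = 0.8156% → 0.82%.

0.82%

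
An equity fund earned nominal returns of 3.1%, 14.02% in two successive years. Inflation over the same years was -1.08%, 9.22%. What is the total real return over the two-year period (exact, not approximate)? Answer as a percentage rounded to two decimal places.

8.81%

Compound the nominal returns: 1.0310 × 1.1402 = 1.175546.
Compound inflation: 0.9892 × 1.0922 = 1.080404.
Deflate: 1.175546 / 1.080404 = 1.088061.
Total real return = 1.088061 − 1 → 8.81%.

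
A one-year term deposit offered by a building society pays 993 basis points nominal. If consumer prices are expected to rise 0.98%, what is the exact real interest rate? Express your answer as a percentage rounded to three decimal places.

By the Fisher identity, 1 + r = (1 + i)/(1 + π).
1 + r = 1.09930 / 1.00980 = 1.088631
r = 1.088631 − 1 = 8.8631%, i.e. 8.863%.

8.863%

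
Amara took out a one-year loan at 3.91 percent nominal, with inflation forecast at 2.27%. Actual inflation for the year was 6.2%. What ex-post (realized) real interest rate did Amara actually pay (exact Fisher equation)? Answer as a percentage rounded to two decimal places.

-2.16%

Ex-post: (1 + 0.0391)/(1 + 0.0620) − 1 = -2.1563%
So the realized real rate is -2.16%.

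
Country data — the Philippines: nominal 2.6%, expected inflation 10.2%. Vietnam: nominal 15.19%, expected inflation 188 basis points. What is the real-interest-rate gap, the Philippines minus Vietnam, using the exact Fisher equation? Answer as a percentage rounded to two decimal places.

-19.96%

The Philippines: (1 + 0.0260)/(1 + 0.1020) − 1 = -6.8966%
Vietnam: (1 + 0.1519)/(1 + 0.0188) − 1 = 13.0644%
Differential = -6.8966% − 13.0644% = -19.9609% → -19.96%.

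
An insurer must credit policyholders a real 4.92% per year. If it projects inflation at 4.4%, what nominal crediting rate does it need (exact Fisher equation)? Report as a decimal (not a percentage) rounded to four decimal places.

(1 + i) = (1 + r)(1 + π) = 1.04920 × 1.04400 = 1.0953648
i = 1.0953648 − 1, so the required nominal rate is 0.0954.

0.0954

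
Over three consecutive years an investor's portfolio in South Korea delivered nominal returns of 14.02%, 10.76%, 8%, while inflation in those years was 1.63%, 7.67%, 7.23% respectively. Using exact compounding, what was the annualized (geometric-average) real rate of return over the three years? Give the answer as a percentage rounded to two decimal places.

5.14%

Nominal growth factor = 1.1402 × 1.1076 × 1.0800 = 1.36391636
Price-level growth factor = 1.0163 × 1.0767 × 1.0723 = 1.17336450
Real growth factor = 1.36391636 / 1.17336450 = 1.16239784
Annualized real rate = 1.16239784^(1/3) − 1 = 5.1441% → 5.14%.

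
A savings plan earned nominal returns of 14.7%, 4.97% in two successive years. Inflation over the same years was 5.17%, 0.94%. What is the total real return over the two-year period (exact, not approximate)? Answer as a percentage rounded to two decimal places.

Nominal growth factor = 1.1470 × 1.0497 = 1.204006
Price-level growth factor = 1.0517 × 1.0094 = 1.061586
Real growth factor = 1.204006 / 1.061586 = 1.134158
Total real return = 1.134158 − 1 → 13.42%.

13.42%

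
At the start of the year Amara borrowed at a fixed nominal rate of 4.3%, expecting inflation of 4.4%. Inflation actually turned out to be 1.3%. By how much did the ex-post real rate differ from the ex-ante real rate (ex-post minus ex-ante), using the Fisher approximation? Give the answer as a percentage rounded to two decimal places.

3.10%

Ex-ante: 4.3% − 4.4% = -0.100%
Ex-post: 4.3% − 1.3% = 3.000%
Difference (ex-post − ex-ante) = 3.1000% → 3.10%.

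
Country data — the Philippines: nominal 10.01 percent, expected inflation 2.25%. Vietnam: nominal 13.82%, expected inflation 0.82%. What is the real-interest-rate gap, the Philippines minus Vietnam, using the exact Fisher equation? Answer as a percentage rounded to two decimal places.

The Philippines: (1 + 0.1001)/(1 + 0.0225) − 1 = 7.58924%
Vietnam: (1 + 0.1382)/(1 + 0.0082) − 1 = 12.89427%
Differential = 7.58924% − 12.89427% = -5.30502% → -5.31%.

-5.31%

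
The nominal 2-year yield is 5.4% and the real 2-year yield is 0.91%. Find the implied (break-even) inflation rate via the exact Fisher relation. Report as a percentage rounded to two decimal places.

(1 + π) = (1 + i)/(1 + r) = 1.05400 / 1.00910 = 1.044495
Break-even inflation = 1.044495 − 1 → 4.45%.

4.45%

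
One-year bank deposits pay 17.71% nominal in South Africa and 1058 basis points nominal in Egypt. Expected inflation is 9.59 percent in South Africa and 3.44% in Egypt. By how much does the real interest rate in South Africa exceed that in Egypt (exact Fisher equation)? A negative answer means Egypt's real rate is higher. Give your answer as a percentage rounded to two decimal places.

0.51%

South Africa: (1 + 0.1771)/(1 + 0.0959) − 1 = 7.4094%
Egypt: (1 + 0.1058)/(1 + 0.0344) − 1 = 6.9026%
Differential = 7.4094% − 6.9026% = 0.5069% → 0.51%.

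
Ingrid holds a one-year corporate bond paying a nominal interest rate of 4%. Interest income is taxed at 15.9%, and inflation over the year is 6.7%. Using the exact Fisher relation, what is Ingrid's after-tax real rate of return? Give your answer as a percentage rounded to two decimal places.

After-tax nominal return = 4% × (1 − 0.159) = 3.3640%.
1 + r = 1.03364 / 1.06700 = 0.968735
After-tax real rate = 0.968735 − 1 → -3.13%.

-3.13%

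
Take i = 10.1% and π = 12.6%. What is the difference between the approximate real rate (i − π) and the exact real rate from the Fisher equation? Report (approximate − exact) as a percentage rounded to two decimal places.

Approximate: r ≈ 10.100% − 12.600% = -2.5000%
Exact: (1 + 0.1010)/(1 + 0.1260) − 1 = -2.2202%
Error = -2.5000% − (-2.2202%) = -0.2798% → -0.28%.

-0.28%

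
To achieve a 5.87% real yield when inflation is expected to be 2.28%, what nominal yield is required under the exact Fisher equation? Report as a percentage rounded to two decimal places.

(1 + i) = (1 + r)(1 + π) = 1.05870 × 1.02280 = 1.08283836
i = 1.08283836 − 1, so the required nominal rate is 8.28%.

8.28%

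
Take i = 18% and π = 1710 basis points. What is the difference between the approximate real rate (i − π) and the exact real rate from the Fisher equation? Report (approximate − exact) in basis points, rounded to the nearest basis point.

Approximate: r ≈ 18.000% − 17.100% = 0.9000%
Exact: (1 + 0.1800)/(1 + 0.1710) − 1 = 0.7686%
Error = 0.9000% − 0.7686% = 0.1314% → 13 basis points.

13 basis points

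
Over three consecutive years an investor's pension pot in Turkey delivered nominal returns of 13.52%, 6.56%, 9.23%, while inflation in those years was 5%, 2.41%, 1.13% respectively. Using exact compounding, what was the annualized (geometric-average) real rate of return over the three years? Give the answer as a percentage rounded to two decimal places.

Nominal growth factor = 1.1352 × 1.0656 × 1.0923 = 1.32132158
Price-level growth factor = 1.0500 × 1.0241 × 1.0113 = 1.08745595
Real growth factor = 1.32132158 / 1.08745595 = 1.21505757
Annualized real rate = 1.21505757^(1/3) − 1 = 6.7085% → 6.71%.

6.71%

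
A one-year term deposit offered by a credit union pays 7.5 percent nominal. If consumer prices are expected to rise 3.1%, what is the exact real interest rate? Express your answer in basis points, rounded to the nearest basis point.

427 basis points

1 + r = 1.07500 / 1.03100 = 1.042677
r = 1.042677 − 1 = 4.2677%, i.e. 427 basis points.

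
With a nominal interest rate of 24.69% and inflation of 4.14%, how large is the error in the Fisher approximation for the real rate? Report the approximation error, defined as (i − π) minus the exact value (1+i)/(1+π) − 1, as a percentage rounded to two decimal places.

0.82%

Approximate: r ≈ 24.690% − 4.140% = 20.5500%
Exact: (1 + 0.2469)/(1 + 0.0414) − 1 = 19.7331%
Error = 20.5500% − 19.7331% = 0.8169% → 0.82%.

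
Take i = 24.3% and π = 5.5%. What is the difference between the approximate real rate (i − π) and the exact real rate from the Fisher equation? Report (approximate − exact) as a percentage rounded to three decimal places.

0.980%

Approximate: r ≈ 24.300% − 5.500% = 18.8000%
Exact: (1 + 0.2430)/(1 + 0.0550) − 1 = 17.8199%
Error = 18.8000% − 17.8199% = 0.9801% → 0.980%.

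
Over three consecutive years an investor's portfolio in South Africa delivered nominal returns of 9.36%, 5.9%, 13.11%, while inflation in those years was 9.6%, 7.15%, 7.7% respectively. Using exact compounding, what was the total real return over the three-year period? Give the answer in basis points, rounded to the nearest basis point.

Compound the nominal returns: 1.0936 × 1.0590 × 1.1311 = 1.309952.
Compound inflation: 1.0960 × 1.0715 × 1.0770 = 1.264790.
Deflate: 1.309952 / 1.264790 = 1.035707.
Total real return = 1.035707 − 1 → 357 basis points.

357 basis points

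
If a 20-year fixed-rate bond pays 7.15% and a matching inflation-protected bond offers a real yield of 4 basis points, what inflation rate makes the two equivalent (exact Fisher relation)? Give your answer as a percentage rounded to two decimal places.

(1 + π) = (1 + i)/(1 + r) = 1.07150 / 1.00040 = 1.071072
Break-even inflation = 1.071072 − 1 → 7.11%.

7.11%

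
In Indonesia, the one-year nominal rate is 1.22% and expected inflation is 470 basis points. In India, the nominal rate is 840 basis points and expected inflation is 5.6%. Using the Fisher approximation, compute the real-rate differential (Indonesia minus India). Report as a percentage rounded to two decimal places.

-6.28%

Indonesia: 1.22% − 4.7% = -3.480%
India: 8.4% − 5.6% = 2.800%
Differential = -6.280% → -6.28%.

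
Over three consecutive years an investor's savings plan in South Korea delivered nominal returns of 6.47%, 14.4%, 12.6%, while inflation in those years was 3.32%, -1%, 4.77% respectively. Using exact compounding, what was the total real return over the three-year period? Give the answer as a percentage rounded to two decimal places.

Nominal growth factor = 1.0647 × 1.1440 × 1.1260 = 1.371487
Price-level growth factor = 1.0332 × 0.9900 × 1.0477 = 1.071659
Real growth factor = 1.371487 / 1.071659 = 1.279779
Total real return = 1.279779 − 1 → 27.98%.

27.98%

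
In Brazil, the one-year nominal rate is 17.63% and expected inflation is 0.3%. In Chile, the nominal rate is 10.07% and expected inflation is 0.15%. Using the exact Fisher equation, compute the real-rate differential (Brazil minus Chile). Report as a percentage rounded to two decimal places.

7.37%

Brazil: (1 + 0.1763)/(1 + 0.0030) − 1 = 17.2782%
Chile: (1 + 0.1007)/(1 + 0.0015) − 1 = 9.9051%
Differential = 17.2782% − 9.9051% = 7.3730% → 7.37%.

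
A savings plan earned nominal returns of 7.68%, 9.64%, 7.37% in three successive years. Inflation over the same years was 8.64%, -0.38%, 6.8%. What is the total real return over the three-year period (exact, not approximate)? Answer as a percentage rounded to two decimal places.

Nominal growth factor = 1.0768 × 1.0964 × 1.0737 = 1.267614
Price-level growth factor = 1.0864 × 0.9962 × 1.0680 = 1.155866
Real growth factor = 1.267614 / 1.155866 = 1.096679
Total real return = 1.096679 − 1 → 9.67%.

9.67%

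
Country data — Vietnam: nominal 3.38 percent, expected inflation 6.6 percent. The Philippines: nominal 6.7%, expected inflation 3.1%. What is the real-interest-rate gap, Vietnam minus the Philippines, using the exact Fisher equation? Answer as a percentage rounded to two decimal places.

-6.51%

Vietnam: (1 + 0.0338)/(1 + 0.0660) − 1 = -3.0206%
The Philippines: (1 + 0.0670)/(1 + 0.0310) − 1 = 3.4918%
Differential = -3.0206% − 3.4918% = -6.5124% → -6.51%.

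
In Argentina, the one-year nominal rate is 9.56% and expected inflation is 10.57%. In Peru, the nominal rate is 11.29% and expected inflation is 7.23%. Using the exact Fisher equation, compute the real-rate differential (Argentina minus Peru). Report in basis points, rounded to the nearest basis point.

Argentina: (1 + 0.0956)/(1 + 0.1057) − 1 = -0.9134%
Peru: (1 + 0.1129)/(1 + 0.0723) − 1 = 3.7863%
Differential = -0.9134% − 3.7863% = -4.6997% → -470 basis points.

-470 basis points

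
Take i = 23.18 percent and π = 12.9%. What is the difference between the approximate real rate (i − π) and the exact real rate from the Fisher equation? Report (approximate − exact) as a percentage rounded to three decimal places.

Approximate: r ≈ 23.180% − 12.900% = 10.2800%
Exact: (1 + 0.2318)/(1 + 0.1290) − 1 = 9.1054%
Error = 10.2800% − 9.1054% = 1.1746% → 1.175%.

1.175%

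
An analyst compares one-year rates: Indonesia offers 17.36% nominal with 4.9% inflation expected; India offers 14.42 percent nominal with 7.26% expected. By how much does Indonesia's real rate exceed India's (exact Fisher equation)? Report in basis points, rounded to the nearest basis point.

Indonesia: (1 + 0.1736)/(1 + 0.0490) − 1 = 11.8780%
India: (1 + 0.1442)/(1 + 0.0726) − 1 = 6.6754%
Differential = 11.8780% − 6.6754% = 5.2026% → 520 basis points.

520 basis points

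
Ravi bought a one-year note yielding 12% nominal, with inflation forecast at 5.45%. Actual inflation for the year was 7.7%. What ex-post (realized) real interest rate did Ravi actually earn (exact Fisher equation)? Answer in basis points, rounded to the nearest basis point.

399 basis points

Ex-post: (1 + 0.1200)/(1 + 0.0770) − 1 = 3.9926%
So the realized real rate is 399 basis points.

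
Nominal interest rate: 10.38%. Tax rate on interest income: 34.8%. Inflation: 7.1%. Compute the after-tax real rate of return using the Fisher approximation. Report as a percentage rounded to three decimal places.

After-tax nominal return = 10.38% × (1 − 0.348) = 6.76776%.
r ≈ 6.76776% − 7.1% → -0.332%.

-0.332%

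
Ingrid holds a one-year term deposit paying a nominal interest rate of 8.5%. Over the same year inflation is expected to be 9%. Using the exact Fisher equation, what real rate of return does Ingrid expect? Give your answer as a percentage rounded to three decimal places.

-0.459%

By the Fisher equation, 1 + r = (1 + i)/(1 + π).
1 + r = 1.08500 / 1.09000 = 0.995413
r = 0.995413 − 1 = -0.4587%, i.e. -0.459%.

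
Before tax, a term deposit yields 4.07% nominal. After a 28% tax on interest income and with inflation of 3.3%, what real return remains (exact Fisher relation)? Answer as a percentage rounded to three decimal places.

-0.358%

After-tax nominal return = 4.07% × (1 − 0.28) = 2.9304%.
1 + r = 1.029304 / 1.03300 = 0.996422
After-tax real rate = 0.996422 − 1 → -0.358%.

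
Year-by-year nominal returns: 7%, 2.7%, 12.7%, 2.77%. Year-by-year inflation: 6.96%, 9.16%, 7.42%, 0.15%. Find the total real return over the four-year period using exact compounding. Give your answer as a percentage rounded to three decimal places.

Nominal growth factor = 1.0700 × 1.0270 × 1.1270 × 1.0277 = 1.272754
Price-level growth factor = 1.0696 × 1.0916 × 1.0742 × 1.0015 = 1.256091
Real growth factor = 1.272754 / 1.256091 = 1.013266
Total real return = 1.013266 − 1 → 1.327%.

1.327%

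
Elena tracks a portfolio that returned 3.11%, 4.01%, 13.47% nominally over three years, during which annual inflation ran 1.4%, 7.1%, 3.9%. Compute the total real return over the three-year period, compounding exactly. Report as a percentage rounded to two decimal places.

Compound the nominal returns: 1.0311 × 1.0401 × 1.1347 = 1.216906.
Compound inflation: 1.0140 × 1.0710 × 1.0390 = 1.128348.
Deflate: 1.216906 / 1.128348 = 1.078485.
Total real return = 1.078485 − 1 → 7.85%.

7.85%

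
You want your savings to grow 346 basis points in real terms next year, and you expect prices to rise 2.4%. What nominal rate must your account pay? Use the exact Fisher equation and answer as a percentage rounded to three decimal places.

5.943%

(1 + i) = (1 + r)(1 + π) = 1.03460 × 1.02400 = 1.0594304
i = 1.0594304 − 1, so the required nominal rate is 5.943%.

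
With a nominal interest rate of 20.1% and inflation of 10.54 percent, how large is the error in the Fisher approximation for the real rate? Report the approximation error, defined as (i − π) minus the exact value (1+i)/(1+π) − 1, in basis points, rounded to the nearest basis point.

91 basis points

Approximate: r ≈ 20.100% − 10.540% = 9.5600%
Exact: (1 + 0.2010)/(1 + 0.1054) − 1 = 8.6485%
Error = 9.5600% − 8.6485% = 0.9115% → 91 basis points.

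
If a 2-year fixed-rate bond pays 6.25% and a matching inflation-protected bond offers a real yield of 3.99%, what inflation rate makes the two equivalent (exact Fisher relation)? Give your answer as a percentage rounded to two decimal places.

(1 + π) = (1 + i)/(1 + r) = 1.06250 / 1.03990 = 1.021733
Break-even inflation = 1.021733 − 1 → 2.17%.

2.17%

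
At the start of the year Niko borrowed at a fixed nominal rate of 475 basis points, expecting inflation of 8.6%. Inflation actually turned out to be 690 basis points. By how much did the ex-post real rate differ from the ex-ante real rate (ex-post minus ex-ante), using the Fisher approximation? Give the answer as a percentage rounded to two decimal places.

Ex-ante: 4.75% − 8.6% = -3.850%
Ex-post: 4.75% − 6.9% = -2.150%
Difference (ex-post − ex-ante) = 1.7000% → 1.70%.

1.70%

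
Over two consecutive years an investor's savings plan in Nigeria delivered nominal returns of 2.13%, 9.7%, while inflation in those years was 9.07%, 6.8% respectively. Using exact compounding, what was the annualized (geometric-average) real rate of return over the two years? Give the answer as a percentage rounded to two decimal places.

-1.93%

Nominal growth factor = 1.0213 × 1.0970 = 1.12036610
Price-level growth factor = 1.0907 × 1.0680 = 1.16486760
Real growth factor = 1.12036610 / 1.16486760 = 0.96179695
Annualized real rate = 0.96179695^(1/2) − 1 = -1.9288% → -1.93%.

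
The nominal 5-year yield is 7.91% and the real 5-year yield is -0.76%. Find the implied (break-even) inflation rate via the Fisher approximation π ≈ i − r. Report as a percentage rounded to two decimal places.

π ≈ i − r = 7.91% − (-0.76%) → 8.67%.

8.67%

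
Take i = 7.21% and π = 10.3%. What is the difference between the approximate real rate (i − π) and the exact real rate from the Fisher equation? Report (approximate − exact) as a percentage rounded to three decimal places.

Approximate: r ≈ 7.210% − 10.300% = -3.0900%
Exact: (1 + 0.0721)/(1 + 0.1030) − 1 = -2.80145%
Error = -3.0900% − (-2.80145%) = -0.28855% → -0.289%.

-0.289%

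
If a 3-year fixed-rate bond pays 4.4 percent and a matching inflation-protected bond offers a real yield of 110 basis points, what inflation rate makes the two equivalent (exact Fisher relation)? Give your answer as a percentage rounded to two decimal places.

(1 + π) = (1 + i)/(1 + r) = 1.04400 / 1.01100 = 1.032641
Break-even inflation = 1.032641 − 1 → 3.26%.

3.26%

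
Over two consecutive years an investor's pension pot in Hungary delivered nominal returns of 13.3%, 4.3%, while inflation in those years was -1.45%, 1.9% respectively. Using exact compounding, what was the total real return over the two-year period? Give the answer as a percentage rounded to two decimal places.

Compound the nominal returns: 1.1330 × 1.0430 = 1.181719.
Compound inflation: 0.9855 × 1.0190 = 1.004225.
Deflate: 1.181719 / 1.004225 = 1.176748.
Total real return = 1.176748 − 1 → 17.67%.

17.67%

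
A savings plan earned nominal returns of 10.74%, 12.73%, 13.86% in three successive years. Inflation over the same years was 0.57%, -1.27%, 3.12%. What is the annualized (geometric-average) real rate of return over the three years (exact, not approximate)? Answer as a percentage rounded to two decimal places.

Nominal growth factor = 1.1074 × 1.1273 × 1.1386 = 1.42139638
Price-level growth factor = 1.0057 × 0.9873 × 1.0312 = 1.02390695
Real growth factor = 1.42139638 / 1.02390695 = 1.38820855
Annualized real rate = 1.38820855^(1/3) − 1 = 11.5539% → 11.55%.

11.55%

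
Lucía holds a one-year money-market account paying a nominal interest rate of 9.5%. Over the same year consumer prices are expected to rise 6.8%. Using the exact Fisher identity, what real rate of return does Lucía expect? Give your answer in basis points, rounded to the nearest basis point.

By the Fisher identity, 1 + r = (1 + i)/(1 + π).
1 + r = 1.09500 / 1.06800 = 1.025281
r = 1.025281 − 1 = 2.5281%, i.e. 253 basis points.

253 basis points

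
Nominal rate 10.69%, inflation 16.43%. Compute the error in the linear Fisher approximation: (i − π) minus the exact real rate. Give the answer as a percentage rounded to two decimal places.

-0.81%

Approximate: r ≈ 10.690% − 16.430% = -5.7400%
Exact: (1 + 0.1069)/(1 + 0.1643) − 1 = -4.9300%
Error = -5.7400% − (-4.9300%) = -0.8100% → -0.81%.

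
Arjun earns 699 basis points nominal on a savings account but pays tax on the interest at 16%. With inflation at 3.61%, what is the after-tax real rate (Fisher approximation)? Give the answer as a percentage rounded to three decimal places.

2.262%

After-tax nominal return = 6.99% × (1 − 0.16) = 5.8716%.
r ≈ 5.8716% − 3.61% → 2.262%.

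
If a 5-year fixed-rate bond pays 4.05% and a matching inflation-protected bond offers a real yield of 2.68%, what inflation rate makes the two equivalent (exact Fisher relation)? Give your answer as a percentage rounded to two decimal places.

(1 + π) = (1 + i)/(1 + r) = 1.04050 / 1.02680 = 1.013342
Break-even inflation = 1.013342 − 1 → 1.33%.

1.33%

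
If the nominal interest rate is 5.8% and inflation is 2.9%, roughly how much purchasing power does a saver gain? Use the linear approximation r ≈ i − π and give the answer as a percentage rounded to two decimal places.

r ≈ i − π = 5.8% − 2.9% = 2.90%.

2.90%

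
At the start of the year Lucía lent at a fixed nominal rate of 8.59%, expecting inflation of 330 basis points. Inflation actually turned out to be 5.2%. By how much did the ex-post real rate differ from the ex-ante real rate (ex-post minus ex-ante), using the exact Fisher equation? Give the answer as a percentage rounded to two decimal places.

Ex-ante: (1 + 0.0859)/(1 + 0.0330) − 1 = 5.1210%
Ex-post: (1 + 0.0859)/(1 + 0.0520) − 1 = 3.2224%
Difference (ex-post − ex-ante) = -1.8986% → -1.90%.

-1.90%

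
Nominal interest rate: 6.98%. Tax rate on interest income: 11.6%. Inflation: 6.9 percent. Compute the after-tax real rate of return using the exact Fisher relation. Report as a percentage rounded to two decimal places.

After-tax nominal return = 6.98% × (1 − 0.116) = 6.17032%.
1 + r = 1.0617032 / 1.06900 = 0.993174
After-tax real rate = 0.993174 − 1 → -0.68%.

-0.68%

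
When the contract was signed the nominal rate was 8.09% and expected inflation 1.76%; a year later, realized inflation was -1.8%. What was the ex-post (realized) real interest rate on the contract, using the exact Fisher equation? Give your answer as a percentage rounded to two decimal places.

Ex-post: (1 + 0.0809)/(1 − 0.0180) − 1 = 10.0713%
So the realized real rate is 10.07%.

10.07%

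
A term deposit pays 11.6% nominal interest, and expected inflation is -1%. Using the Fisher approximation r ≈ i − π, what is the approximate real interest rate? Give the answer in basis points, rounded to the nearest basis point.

r ≈ i − π = 11.6% − (-1%) = 1260 basis points.

1260 basis points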